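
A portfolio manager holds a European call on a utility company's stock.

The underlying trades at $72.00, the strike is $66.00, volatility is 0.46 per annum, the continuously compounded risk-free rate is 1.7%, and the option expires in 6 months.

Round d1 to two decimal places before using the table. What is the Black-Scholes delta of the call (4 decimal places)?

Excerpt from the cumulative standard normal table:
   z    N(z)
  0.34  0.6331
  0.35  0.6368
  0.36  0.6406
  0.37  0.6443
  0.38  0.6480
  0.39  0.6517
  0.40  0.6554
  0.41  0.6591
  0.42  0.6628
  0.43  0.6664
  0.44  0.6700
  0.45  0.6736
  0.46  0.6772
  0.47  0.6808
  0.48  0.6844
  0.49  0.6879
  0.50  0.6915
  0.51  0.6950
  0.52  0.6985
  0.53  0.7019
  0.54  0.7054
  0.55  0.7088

σ√T = 0.46·√0.5 = 0.3253
ln(S/K) + (r + σ²/2)T = ln(72/66) + (0.017 + 0.46²/2)·0.5 = 0.0870 + 0.0614 = 0.1484
d₁ = 0.1484 / 0.3253 = 0.4563 → 0.46
N(d₁) = N(0.46) = 0.6772
Δ_call = N(d₁) = 0.6772

0.6772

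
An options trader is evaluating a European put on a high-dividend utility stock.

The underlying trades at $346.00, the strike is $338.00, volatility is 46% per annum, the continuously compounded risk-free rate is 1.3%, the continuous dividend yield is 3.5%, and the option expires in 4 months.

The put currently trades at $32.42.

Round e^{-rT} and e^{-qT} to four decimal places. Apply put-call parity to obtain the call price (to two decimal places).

exp(−qT) = exp(−0.035·0.3333) = 0.9884;  exp(−rT) = exp(−0.013·0.3333) = 0.9957
Put-call parity: C − P = S·e^(−qT) − K·e^(−rT) = 346·0.9884 − 338·0.9957 = 341.9864 − 336.5466 = 5.4398
C = P + (C − P) = 32.42 + (5.4398) = 37.8598

$37.86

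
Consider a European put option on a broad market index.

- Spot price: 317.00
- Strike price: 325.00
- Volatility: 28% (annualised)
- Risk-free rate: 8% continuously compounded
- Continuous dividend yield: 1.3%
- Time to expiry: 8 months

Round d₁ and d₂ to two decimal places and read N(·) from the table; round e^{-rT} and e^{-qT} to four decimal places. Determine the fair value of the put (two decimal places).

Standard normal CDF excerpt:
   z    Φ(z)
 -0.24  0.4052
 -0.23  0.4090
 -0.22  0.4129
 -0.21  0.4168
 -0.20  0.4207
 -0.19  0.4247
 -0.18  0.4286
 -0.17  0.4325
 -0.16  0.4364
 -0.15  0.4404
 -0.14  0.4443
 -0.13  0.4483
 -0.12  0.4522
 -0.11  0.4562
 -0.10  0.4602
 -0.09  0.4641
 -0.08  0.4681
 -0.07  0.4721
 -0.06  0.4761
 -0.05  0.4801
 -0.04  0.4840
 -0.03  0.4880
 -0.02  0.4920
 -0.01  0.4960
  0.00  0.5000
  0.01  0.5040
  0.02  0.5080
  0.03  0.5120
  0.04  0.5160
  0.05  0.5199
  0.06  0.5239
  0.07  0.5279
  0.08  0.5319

σ√T = 0.28·√0.6667 = 0.2286
ln(S/K) + (r − q + σ²/2)T = ln(317/325) + (0.08 − 0.013 + 0.28²/2)·0.6667 = -0.0249 + 0.0708 = 0.0459
d₁ = 0.0459 / 0.2286 = 0.2007 which rounds to 0.20
d₂ = d₁ − σ√T = 0.2007 − 0.2286 = -0.0280 which rounds to -0.03
e^(−qT) = e^(−0.013·0.6667) = 0.9914;  e^(−rT) = e^(−0.08·0.6667) = 0.9481
N(−d₂) = N(0.03) = 0.5120;  N(−d₁) = N(-0.20) = 0.4207
P = 325·0.9481·0.5120 − 317·0.9914·0.4207 = 157.7638 − 132.2150 = 25.5489

25.55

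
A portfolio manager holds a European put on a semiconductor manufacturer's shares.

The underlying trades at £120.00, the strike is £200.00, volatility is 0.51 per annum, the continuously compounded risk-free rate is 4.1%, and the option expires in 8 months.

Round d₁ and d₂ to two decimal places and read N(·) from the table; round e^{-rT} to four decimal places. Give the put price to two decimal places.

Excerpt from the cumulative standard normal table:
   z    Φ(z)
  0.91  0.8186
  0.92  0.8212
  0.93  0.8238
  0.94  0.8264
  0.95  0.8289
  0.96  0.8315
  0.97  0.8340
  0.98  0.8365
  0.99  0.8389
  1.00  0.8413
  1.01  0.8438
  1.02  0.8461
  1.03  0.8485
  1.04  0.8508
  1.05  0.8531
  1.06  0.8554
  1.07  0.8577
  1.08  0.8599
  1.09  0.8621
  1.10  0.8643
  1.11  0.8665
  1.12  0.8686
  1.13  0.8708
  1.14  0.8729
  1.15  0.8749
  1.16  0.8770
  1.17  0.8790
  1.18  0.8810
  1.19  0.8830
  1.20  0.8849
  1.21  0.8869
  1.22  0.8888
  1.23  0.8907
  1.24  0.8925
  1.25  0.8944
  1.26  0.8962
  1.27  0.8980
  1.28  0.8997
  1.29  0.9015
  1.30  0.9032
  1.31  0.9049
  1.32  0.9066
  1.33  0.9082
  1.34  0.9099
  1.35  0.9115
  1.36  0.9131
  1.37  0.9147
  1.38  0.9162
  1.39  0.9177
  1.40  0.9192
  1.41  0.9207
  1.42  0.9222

£78.53

σ√T = 0.51 × 0.8165 = 0.4164
d₁ = [ln(120/200) + (0.041 + 0.51²/2)·0.6667] / 0.4164 = [-0.5108 + 0.1140] / 0.4164 = -0.9529 ⇒ -0.95
d₂ = d₁ − σ√T = -0.9529 − 0.4164 = -1.3693 ⇒ -1.37
exp(−rT) = exp(−0.041·0.6667) = 0.9730
P = 200·0.9730·N(1.37) − 120·N(0.95) = 200·0.9730·0.9147 − 120·0.8289 = 178.0006 − 99.4680 = 78.5326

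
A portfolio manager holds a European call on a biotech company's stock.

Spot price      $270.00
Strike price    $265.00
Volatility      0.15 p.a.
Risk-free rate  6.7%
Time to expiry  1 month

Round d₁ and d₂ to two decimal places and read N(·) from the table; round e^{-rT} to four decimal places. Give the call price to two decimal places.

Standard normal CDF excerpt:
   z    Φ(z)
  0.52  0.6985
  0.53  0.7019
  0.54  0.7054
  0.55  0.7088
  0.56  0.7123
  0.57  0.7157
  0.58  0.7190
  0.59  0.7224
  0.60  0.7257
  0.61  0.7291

$8.25

σ√T = 0.15 × 0.2887 = 0.0433
d₁ = [ln(270/265) + (0.067 + 0.15²/2)·0.08333] / 0.0433 = [0.0187 + 0.0065] / 0.0433 = 0.5823 → 0.58
d₂ = d₁ − σ√T = 0.5823 − 0.0433 = 0.5390 → 0.54
e^(−rT) = e^(−0.067·0.08333) = 0.9944
N(d₁) = N(0.58) = 0.7190;  N(d₂) = N(0.54) = 0.7054
C = 270·0.7190 − 265·0.9944·0.7054 = 194.1300 − 185.8842 = 8.2458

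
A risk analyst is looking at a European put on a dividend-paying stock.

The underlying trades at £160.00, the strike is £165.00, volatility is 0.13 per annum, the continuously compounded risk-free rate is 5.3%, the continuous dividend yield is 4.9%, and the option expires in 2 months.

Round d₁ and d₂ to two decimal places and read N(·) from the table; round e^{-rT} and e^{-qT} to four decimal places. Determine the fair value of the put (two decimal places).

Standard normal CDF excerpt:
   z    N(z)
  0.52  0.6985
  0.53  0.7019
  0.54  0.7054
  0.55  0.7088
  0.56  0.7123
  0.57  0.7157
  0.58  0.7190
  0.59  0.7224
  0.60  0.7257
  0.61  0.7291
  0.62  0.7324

σ√T = 0.13·√0.1667 = 0.0531
d₁ = [ln(160/165) + (0.053 − 0.049 + 0.13²/2)·0.1667] / 0.0531 = [-0.0308 + 0.0021] / 0.0531 = -0.5407 → -0.54
d₂ = d₁ − σ√T = -0.5407 − 0.0531 = -0.5938 → -0.59
e^(−qT) = e^(−0.049·0.1667) = 0.9919;  e^(−rT) = e^(−0.053·0.1667) = 0.9912
P = 165·0.9912·N(0.59) − 160·0.9919·N(0.54) = 165·0.9912·0.7224 − 160·0.9919·0.7054 = 118.1471 − 111.9498 = 6.1973

£6.20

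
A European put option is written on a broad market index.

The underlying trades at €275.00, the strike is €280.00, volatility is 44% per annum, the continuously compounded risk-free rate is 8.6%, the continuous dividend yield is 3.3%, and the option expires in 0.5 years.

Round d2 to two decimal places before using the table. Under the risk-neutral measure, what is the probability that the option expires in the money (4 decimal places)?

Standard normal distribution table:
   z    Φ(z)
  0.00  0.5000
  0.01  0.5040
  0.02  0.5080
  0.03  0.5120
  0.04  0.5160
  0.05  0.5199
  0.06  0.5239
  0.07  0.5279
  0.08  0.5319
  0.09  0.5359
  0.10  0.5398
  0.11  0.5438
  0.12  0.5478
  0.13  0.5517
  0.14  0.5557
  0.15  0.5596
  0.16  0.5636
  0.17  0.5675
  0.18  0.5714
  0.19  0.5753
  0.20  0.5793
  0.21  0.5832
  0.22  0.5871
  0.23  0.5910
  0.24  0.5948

σ√T = 0.44·√0.5 = 0.3111
ln(S/K) + (r − q + σ²/2)T = ln(275/280) + (0.086 − 0.033 + 0.44²/2)·0.5 = -0.0180 + 0.0749 = 0.0569
d₁ = 0.0569 / 0.3111 = 0.1828 ⇒ 0.18
d₂ = d₁ − σ√T = 0.1828 − 0.3111 = -0.1283 ⇒ -0.13
Risk-neutral Pr[S_T < K] = N(−d₂) = N(0.13) = 0.5517

0.5517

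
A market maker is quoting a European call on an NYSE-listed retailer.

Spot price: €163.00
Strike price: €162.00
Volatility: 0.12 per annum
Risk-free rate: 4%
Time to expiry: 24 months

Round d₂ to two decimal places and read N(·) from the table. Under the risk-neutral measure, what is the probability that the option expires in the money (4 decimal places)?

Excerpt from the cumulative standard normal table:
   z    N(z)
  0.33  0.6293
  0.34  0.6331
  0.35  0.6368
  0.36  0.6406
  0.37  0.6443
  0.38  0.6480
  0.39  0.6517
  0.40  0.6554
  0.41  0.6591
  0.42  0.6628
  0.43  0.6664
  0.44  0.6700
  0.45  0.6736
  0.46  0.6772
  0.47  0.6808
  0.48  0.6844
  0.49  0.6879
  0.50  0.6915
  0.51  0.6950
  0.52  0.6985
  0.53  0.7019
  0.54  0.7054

0.6628

T = 2;  σ√T = 0.1697
ln(S/K) + (r + σ²/2)T = ln(163/162) + (0.04 + 0.12²/2)·2 = 0.0062 + 0.0944 = 0.1006
d₁ = 0.1006 / 0.1697 = 0.5925 ⇒ 0.59
d₂ = d₁ − σ√T = 0.5925 − 0.1697 = 0.4228 ⇒ 0.42
Risk-neutral Pr[S_T > K] = N(d₂) = N(0.42) = 0.6628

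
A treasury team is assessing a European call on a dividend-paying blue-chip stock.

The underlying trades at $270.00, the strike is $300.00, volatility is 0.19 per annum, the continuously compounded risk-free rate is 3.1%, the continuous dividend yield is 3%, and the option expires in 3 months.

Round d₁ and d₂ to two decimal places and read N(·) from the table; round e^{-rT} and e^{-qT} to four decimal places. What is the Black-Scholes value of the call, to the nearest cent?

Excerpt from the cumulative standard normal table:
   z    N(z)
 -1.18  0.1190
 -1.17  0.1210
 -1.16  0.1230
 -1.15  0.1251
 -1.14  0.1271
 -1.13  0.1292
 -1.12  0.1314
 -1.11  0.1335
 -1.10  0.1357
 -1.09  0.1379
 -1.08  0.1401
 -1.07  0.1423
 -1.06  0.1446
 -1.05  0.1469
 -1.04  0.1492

σ√T = 0.19·√0.25 = 0.0950
ln(S/K) + (r − q + σ²/2)T = ln(270/300) + (0.031 − 0.03 + 0.19²/2)·0.25 = -0.1054 + 0.0048 = -0.1006
d₁ = -0.1006 / 0.0950 = -1.0589 which rounds to -1.06
d₂ = d₁ − σ√T = -1.0589 − 0.0950 = -1.1539 which rounds to -1.15
exp(−qT) = exp(−0.03·0.25) = 0.9925;  exp(−rT) = exp(−0.031·0.25) = 0.9923
N(d₁) = N(-1.06) = 0.1446;  N(d₂) = N(-1.15) = 0.1251
C = 270·0.9925·0.1446 − 300·0.9923·0.1251 = 38.7492 − 37.2410 = 1.5082

$1.51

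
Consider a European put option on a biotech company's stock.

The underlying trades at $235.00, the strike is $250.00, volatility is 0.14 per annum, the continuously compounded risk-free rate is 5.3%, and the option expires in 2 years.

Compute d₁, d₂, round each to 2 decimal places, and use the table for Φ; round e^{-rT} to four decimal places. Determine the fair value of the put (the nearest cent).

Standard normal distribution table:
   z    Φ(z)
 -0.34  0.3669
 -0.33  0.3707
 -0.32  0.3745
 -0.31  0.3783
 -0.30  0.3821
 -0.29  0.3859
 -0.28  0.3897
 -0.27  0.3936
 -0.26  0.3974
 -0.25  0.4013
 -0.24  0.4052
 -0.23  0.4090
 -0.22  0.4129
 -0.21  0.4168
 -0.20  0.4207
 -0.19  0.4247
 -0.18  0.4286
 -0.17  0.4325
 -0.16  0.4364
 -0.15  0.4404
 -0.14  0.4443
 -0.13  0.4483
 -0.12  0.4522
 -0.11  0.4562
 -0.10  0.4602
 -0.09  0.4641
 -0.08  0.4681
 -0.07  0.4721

$13.67

T = 2;  σ√T = 0.1980
d₁ = [ln(235/250) + (0.053 + 0.14²/2)·2] / 0.1980 = [-0.0619 + 0.1256] / 0.1980 = 0.3219 ≈ 0.32
d₂ = d₁ − σ√T = 0.3219 − 0.1980 = 0.1239 ≈ 0.12
exp(−rT) = exp(−0.053·2) = 0.8994
N(−d₂) = N(-0.12) = 0.4522;  N(−d₁) = N(-0.32) = 0.3745
P = 250·0.8994·0.4522 − 235·0.3745 = 101.6772 − 88.0075 = 13.6697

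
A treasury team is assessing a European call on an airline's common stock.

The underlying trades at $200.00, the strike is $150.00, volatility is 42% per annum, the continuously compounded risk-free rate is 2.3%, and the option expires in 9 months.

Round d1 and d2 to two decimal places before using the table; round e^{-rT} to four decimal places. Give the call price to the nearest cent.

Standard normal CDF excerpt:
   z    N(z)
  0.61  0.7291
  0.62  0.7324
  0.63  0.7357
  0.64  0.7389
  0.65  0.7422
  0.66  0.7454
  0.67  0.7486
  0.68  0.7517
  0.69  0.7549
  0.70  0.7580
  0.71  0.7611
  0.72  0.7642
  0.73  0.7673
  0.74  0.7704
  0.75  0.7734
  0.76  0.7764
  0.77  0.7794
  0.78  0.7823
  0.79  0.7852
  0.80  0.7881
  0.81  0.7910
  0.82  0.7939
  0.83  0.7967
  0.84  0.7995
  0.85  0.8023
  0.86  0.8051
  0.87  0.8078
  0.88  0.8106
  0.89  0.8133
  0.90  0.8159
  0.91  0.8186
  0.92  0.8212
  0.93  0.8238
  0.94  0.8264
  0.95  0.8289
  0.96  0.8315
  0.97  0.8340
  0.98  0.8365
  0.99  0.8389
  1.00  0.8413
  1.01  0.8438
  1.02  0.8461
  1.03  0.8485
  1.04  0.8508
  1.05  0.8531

T = 0.75;  σ√T = 0.3637
d₁ = [ln(200/150) + (0.023 + 0.42²/2)·0.75] / 0.3637 = [0.2877 + 0.0834] / 0.3637 = 1.0202 ≈ 1.02
d₂ = d₁ − σ√T = 1.0202 − 0.3637 = 0.6565 ≈ 0.66
exp(−rT) = exp(−0.023·0.75) = 0.9829
C = 200·N(1.02) − 150·0.9829·N(0.66) = 200·0.8461 − 150·0.9829·0.7454 = 169.2200 − 109.8980 = 59.3220

$59.32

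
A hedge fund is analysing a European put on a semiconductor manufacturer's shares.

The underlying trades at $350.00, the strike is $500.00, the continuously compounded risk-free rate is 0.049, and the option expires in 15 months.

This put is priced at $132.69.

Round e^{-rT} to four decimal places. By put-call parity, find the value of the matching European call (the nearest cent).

$12.39

e^(−rT) = e^(−0.049·1.25) = 0.9406
Put-call parity: C − P = S − K·e^(−rT) = 350 − 500·0.9406 = 350 − 470.3000 = -120.3000
C = P + (C − P) = 132.69 + (-120.3000) = 12.3900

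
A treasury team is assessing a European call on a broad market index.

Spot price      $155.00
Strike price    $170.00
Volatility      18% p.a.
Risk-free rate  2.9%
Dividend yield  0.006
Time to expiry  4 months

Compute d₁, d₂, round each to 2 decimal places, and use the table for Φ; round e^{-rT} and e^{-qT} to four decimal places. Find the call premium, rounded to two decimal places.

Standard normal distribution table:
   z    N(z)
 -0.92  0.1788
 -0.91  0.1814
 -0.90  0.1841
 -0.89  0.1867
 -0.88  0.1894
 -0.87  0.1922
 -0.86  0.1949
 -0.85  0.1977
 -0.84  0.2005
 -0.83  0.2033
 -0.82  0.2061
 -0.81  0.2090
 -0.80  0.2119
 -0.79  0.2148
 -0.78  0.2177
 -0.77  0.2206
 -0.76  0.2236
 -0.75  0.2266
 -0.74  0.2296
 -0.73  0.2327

σ√T = 0.18·√0.3333 = 0.1039
d₁ = [ln(155/170) + (0.029 − 0.006 + 0.18²/2)·0.3333] / 0.1039 = [-0.0924 + 0.0131] / 0.1039 = -0.7631 ⇒ -0.76
d₂ = d₁ − σ√T = -0.7631 − 0.1039 = -0.8671 ⇒ -0.87
e^(−qT) = e^(−0.006·0.3333) = 0.9980;  e^(−rT) = e^(−0.029·0.3333) = 0.9904
N(d₁) = N(-0.76) = 0.2236;  N(d₂) = N(-0.87) = 0.1922
C = 155·0.9980·0.2236 − 170·0.9904·0.1922 = 34.5887 − 32.3603 = 2.2284

$2.23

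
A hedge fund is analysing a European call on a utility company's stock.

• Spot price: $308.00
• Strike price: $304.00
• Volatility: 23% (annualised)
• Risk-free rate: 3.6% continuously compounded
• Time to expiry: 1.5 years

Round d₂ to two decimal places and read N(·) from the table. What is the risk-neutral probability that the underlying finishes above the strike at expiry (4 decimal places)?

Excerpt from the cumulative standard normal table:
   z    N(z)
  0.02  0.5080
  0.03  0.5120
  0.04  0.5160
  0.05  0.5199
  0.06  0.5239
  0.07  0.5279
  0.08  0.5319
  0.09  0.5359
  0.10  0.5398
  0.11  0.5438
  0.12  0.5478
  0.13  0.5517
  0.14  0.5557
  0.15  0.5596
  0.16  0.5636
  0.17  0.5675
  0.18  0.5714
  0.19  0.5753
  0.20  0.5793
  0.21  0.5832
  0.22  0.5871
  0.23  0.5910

0.5398

σ√T = 0.23 × 1.2247 = 0.2817
d₁ = [ln(308/304) + (0.036 + 0.23²/2)·1.5] / 0.2817 = [0.0131 + 0.0937] / 0.2817 = 0.3790 ⇒ 0.38
d₂ = d₁ − σ√T = 0.3790 − 0.2817 = 0.0973 ⇒ 0.10
Pr(exercise) under Q = N(d₂) = 0.5398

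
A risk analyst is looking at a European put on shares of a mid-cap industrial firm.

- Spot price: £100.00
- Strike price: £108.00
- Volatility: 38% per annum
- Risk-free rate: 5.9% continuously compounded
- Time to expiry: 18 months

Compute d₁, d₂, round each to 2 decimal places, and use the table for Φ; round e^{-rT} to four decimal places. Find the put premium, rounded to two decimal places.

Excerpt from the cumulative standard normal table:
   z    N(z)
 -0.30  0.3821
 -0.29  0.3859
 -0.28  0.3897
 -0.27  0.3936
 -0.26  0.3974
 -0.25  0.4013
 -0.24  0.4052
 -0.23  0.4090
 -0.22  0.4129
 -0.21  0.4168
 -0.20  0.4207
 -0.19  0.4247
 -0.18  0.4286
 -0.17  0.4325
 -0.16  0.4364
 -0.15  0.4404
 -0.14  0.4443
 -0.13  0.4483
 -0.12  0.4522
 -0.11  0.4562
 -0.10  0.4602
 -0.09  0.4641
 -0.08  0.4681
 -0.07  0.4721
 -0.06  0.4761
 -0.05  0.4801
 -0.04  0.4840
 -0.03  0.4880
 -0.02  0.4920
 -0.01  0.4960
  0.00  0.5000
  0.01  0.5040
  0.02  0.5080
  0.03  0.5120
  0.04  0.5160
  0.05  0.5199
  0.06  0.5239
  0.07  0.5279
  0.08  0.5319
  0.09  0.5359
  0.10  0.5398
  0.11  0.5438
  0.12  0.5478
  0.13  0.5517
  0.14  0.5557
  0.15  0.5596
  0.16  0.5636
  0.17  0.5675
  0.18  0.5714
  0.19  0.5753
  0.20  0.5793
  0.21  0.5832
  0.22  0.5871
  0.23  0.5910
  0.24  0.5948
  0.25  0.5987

£17.91

σ√T = 0.38 × 1.2247 = 0.4654
d₁ = [ln(100/108) + (0.059 + 0.38²/2)·1.5] / 0.4654 = [-0.0770 + 0.1968] / 0.4654 = 0.2575 ⇒ 0.26
d₂ = d₁ − σ√T = 0.2575 − 0.4654 = -0.2079 ⇒ -0.21
exp(−rT) = exp(−0.059·1.5) = 0.9153
N(−d₂) = N(0.21) = 0.5832;  N(−d₁) = N(-0.26) = 0.3974
P = 108·0.9153·0.5832 − 100·0.3974 = 57.6507 − 39.7400 = 17.9107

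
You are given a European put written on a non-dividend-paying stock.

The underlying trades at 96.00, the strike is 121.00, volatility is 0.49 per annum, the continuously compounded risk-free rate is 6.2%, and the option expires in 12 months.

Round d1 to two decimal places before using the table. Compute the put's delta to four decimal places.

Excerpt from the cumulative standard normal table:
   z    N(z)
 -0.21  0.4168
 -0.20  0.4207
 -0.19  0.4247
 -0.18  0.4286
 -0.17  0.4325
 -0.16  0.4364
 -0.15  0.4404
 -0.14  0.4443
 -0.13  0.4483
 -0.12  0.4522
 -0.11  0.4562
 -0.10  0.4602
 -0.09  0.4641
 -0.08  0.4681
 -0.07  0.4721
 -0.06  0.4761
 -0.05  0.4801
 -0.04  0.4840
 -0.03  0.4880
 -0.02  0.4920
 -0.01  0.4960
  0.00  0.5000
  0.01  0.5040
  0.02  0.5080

T = 1;  σ√T = 0.4900
d₁ = [ln(96/121) + (0.062 + 0.49²/2)·1] / 0.4900 = [-0.2314 + 0.1820] / 0.4900 = -0.1008 which rounds to -0.10
N(d₁) = N(-0.10) = 0.4602
Δ_put = N(d₁) − 1 = 0.4602 − 1 = -0.5398

-0.5398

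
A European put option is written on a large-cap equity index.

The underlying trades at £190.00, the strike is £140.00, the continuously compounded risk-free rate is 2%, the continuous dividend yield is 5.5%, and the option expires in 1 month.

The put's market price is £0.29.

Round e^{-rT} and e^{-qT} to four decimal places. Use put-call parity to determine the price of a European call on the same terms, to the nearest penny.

exp(−qT) = exp(−0.055·0.08333) = 0.9954;  exp(−rT) = exp(−0.02·0.08333) = 0.9983
Put-call parity: C − P = S·e^(−qT) − K·e^(−rT) = 190·0.9954 − 140·0.9983 = 189.1260 − 139.7620 = 49.3640
C = P + (C − P) = 0.29 + (49.3640) = 49.6540

£49.65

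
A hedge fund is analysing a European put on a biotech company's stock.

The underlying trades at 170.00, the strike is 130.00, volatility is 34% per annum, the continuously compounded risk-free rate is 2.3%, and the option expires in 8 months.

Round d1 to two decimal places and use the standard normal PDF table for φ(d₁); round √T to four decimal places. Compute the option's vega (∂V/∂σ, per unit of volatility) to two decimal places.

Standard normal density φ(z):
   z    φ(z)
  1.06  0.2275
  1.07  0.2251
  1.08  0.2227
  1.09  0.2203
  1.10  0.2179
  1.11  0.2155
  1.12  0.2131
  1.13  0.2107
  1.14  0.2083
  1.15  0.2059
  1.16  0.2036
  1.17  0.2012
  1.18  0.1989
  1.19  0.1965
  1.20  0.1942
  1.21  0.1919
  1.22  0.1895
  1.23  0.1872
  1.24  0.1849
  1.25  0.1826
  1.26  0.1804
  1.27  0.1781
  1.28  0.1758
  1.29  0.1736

σ√T = 0.34·√0.6667 = 0.2776
d₁ = [ln(170/130) + (0.023 + 0.34²/2)·0.6667] / 0.2776 = [0.2683 + 0.0539] / 0.2776 = 1.1604 which rounds to 1.16
√T = √0.6667 = 0.8165
φ(d₁) = φ(1.16) = 0.2036
vega = S·φ(d₁)·√T = 170·0.2036·0.8165 = 28.2607

28.26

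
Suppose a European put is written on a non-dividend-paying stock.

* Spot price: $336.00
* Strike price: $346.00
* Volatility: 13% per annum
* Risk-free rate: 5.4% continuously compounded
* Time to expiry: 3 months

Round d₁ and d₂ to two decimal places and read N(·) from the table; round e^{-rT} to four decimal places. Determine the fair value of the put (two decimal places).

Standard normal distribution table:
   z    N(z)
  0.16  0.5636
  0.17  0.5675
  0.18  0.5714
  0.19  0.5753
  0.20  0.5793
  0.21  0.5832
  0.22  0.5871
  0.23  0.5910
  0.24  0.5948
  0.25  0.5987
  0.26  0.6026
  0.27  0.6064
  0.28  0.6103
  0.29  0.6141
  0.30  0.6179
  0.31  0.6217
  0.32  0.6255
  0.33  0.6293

σ√T = 0.13·√0.25 = 0.0650
d₁ = [ln(336/346) + (0.054 + 0.13²/2)·0.25] / 0.0650 = [-0.0293 + 0.0156] / 0.0650 = -0.2110 → -0.21
d₂ = d₁ − σ√T = -0.2110 − 0.0650 = -0.2760 → -0.28
exp(−rT) = exp(−0.054·0.25) = 0.9866
N(−d₂) = N(0.28) = 0.6103;  N(−d₁) = N(0.21) = 0.5832
P = 346·0.9866·0.6103 − 336·0.5832 = 208.3342 − 195.9552 = 12.3790

$12.38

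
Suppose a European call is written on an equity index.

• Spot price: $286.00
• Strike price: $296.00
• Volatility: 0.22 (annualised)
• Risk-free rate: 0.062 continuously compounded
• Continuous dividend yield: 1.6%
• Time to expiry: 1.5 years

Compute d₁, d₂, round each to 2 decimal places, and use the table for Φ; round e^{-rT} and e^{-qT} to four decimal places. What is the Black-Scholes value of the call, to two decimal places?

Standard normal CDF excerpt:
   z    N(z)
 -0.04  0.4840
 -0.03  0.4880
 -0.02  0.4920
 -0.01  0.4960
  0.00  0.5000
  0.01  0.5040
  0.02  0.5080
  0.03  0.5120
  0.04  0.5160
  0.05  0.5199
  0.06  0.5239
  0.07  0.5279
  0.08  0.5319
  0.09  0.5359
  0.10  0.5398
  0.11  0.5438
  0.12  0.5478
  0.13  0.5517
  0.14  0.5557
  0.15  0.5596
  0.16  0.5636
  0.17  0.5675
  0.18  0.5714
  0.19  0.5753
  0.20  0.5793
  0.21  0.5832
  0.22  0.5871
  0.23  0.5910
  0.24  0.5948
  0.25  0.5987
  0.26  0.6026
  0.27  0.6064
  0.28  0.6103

$34.48

σ√T = 0.22 × 1.2247 = 0.2694
d₁ = [ln(286/296) + (0.062 − 0.016 + ½·0.22²)·1.5] / (σ√T) = (-0.0344 + 0.1053) / 0.2694 = 0.2633 → 0.26
d₂ = 0.2633 − 0.2694 = -0.0062 → -0.01
e^(−qT) = e^(−0.016·1.5) = 0.9763;  e^(−rT) = e^(−0.062·1.5) = 0.9112
N(d₁) = N(0.26) = 0.6026;  N(d₂) = N(-0.01) = 0.4960
C = 286·0.9763·0.6026 − 296·0.9112·0.4960 = 168.2591 − 133.7787 = 34.4803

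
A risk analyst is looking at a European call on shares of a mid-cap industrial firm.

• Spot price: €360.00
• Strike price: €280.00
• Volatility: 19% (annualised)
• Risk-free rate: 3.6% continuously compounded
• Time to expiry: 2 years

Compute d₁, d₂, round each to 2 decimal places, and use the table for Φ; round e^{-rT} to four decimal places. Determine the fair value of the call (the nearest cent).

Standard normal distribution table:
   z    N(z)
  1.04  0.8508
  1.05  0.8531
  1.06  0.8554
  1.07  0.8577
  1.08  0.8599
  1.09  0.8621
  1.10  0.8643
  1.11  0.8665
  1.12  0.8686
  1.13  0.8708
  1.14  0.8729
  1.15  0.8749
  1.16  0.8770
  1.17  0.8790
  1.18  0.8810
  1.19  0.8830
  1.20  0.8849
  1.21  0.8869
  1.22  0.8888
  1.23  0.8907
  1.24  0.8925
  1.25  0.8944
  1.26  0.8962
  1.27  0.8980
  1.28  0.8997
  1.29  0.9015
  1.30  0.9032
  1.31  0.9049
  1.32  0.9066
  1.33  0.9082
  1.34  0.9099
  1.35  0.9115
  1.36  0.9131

T = 2;  σ√T = 0.2687
d₁ = [ln(360/280) + (0.036 + 0.19²/2)·2] / 0.2687 = [0.2513 + 0.1081] / 0.2687 = 1.3376 ⇒ 1.34
d₂ = d₁ − σ√T = 1.3376 − 0.2687 = 1.0689 ⇒ 1.07
exp(−rT) = exp(−0.036·2) = 0.9305
C = 360·N(1.34) − 280·0.9305·N(1.07) = 360·0.9099 − 280·0.9305·0.8577 = 327.5640 − 223.4652 = 104.0988

€104.10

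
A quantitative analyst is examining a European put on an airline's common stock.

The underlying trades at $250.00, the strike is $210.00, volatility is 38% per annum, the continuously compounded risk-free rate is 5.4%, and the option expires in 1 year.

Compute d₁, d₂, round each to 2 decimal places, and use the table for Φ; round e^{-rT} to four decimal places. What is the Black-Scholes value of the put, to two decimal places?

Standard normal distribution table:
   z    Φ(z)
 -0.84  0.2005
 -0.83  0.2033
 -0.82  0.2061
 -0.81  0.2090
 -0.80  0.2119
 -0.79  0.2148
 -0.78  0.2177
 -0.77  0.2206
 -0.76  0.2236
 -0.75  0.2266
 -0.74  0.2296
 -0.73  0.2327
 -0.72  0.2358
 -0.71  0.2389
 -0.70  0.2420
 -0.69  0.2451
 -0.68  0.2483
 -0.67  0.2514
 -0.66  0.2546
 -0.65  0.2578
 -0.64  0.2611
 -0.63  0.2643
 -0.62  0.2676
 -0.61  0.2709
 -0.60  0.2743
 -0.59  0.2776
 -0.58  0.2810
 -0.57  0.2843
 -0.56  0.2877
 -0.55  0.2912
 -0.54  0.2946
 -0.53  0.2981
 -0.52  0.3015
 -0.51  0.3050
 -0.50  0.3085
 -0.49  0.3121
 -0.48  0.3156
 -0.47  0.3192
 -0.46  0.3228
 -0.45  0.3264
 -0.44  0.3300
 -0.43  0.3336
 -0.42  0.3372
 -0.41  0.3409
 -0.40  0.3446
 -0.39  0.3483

$14.12

σ√T = 0.38·√1 = 0.3800
d₁ = [ln(250/210) + (0.054 + ½·0.38²)·1] / (σ√T) = (0.1744 + 0.1262) / 0.3800 = 0.7909 ⇒ 0.79
d₂ = 0.7909 − 0.3800 = 0.4109 ⇒ 0.41
exp(−rT) = exp(−0.054·1) = 0.9474
N(−d₂) = N(-0.41) = 0.3409;  N(−d₁) = N(-0.79) = 0.2148
P = 210·0.9474·0.3409 − 250·0.2148 = 67.8234 − 53.7000 = 14.1234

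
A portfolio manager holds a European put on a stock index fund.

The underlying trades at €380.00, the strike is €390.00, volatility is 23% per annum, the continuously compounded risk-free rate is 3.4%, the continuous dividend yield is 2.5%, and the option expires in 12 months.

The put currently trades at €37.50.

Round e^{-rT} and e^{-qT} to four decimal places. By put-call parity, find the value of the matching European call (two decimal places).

€31.14

exp(−qT) = exp(−0.025·1) = 0.9753;  exp(−rT) = exp(−0.034·1) = 0.9666
Put-call parity: C − P = S·e^(−qT) − K·e^(−rT) = 380·0.9753 − 390·0.9666 = 370.6140 − 376.9740 = -6.3600
C = P + (C − P) = 37.50 + (-6.3600) = 31.1400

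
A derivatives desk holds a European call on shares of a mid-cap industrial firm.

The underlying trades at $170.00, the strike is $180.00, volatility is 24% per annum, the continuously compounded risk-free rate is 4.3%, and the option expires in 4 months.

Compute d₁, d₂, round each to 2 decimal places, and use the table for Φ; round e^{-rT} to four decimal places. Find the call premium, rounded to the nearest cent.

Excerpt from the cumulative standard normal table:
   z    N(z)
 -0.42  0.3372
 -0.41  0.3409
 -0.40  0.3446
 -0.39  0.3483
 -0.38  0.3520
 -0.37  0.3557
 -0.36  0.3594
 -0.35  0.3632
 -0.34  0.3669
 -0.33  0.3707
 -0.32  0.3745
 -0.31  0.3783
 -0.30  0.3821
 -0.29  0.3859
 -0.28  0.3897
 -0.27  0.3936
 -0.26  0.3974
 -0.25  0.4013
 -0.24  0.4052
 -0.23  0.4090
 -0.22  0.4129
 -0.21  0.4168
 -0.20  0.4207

$6.42

T = 0.3333;  σ√T = 0.1386
ln(S/K) + (r + σ²/2)T = ln(170/180) + (0.043 + 0.24²/2)·0.3333 = -0.0572 + 0.0239 = -0.0332
d₁ = -0.0332 / 0.1386 = -0.2398 which rounds to -0.24
d₂ = d₁ − σ√T = -0.2398 − 0.1386 = -0.3783 which rounds to -0.38
exp(−rT) = exp(−0.043·0.3333) = 0.9858
C = 170·N(-0.24) − 180·0.9858·N(-0.38) = 170·0.4052 − 180·0.9858·0.3520 = 68.8840 − 62.4603 = 6.4237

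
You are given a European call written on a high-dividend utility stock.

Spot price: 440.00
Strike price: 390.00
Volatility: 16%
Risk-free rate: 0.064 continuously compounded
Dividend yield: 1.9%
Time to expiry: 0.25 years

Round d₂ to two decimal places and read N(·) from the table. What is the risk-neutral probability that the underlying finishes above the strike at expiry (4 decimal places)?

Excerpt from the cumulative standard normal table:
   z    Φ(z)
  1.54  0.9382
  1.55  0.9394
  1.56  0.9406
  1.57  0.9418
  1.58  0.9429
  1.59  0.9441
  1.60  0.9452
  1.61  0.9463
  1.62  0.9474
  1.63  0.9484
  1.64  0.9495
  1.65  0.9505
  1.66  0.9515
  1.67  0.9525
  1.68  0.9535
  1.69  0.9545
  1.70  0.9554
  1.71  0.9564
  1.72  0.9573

σ√T = 0.16 × 0.5000 = 0.0800
d₁ = [ln(440/390) + (0.064 − 0.019 + ½·0.16²)·0.25] / (σ√T) = (0.1206 + 0.0144) / 0.0800 = 1.6885 → 1.69
d₂ = 1.6885 − 0.0800 = 1.6085 → 1.61
Pr(exercise) under Q = N(d₂) = 0.9463

0.9463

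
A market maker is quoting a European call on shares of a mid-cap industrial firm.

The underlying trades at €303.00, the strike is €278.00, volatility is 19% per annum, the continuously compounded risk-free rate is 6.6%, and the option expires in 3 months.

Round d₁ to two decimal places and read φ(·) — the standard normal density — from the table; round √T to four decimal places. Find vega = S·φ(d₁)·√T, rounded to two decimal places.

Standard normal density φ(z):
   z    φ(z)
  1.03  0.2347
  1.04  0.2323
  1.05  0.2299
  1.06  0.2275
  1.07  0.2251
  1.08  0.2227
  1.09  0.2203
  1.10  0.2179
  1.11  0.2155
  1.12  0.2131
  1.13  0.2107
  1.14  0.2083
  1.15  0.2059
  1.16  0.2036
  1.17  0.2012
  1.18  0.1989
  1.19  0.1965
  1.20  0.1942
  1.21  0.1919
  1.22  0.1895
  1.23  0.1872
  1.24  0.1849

σ√T = 0.19 × 0.5000 = 0.0950
d₁ = [ln(303/278) + (0.066 + ½·0.19²)·0.25] / (σ√T) = (0.0861 + 0.0210) / 0.0950 = 1.1276 → 1.13
√T = √0.25 = 0.5000
φ(d₁) = φ(1.13) = 0.2107
vega = S·φ(d₁)·√T = 303·0.2107·0.5000 = 31.9211

31.92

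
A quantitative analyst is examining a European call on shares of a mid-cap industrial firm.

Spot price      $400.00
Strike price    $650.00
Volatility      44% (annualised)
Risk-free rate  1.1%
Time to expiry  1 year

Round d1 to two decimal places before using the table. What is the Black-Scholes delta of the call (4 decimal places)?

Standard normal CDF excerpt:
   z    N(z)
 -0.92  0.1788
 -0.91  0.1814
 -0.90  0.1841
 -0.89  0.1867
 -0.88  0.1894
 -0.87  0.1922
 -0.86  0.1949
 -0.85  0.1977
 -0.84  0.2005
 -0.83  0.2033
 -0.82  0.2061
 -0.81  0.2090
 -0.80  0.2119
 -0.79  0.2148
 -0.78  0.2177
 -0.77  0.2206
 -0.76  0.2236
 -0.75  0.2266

0.1949

T = 1;  σ√T = 0.4400
d₁ = [ln(400/650) + (0.011 + 0.44²/2)·1] / 0.4400 = [-0.4855 + 0.1078] / 0.4400 = -0.8584 which rounds to -0.86
N(d₁) = N(-0.86) = 0.1949
Δ_call = N(d₁) = 0.1949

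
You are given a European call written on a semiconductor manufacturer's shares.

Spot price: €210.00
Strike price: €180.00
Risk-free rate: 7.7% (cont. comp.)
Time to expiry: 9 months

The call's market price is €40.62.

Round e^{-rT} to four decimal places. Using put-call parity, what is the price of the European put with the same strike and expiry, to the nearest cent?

€0.52

exp(−rT) = exp(−0.077·0.75) = 0.9439
Put-call parity: C − P = S − K·e^(−rT) = 210 − 180·0.9439 = 210 − 169.9020 = 40.0980
P = C − (C − P) = 40.62 − (40.0980) = 0.5220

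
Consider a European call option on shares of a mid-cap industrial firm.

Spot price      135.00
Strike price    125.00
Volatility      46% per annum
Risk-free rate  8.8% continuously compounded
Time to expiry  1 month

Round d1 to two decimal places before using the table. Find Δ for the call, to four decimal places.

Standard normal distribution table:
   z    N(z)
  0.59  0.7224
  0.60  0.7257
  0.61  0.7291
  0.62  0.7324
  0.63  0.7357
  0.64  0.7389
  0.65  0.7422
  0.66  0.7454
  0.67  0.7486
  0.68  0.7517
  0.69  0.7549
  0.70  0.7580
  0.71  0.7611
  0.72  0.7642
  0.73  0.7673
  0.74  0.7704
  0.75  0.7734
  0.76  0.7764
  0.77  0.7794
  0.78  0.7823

0.7580

σ√T = 0.46·√0.08333 = 0.1328
d₁ = [ln(135/125) + (0.088 + 0.46²/2)·0.08333] / 0.1328 = [0.0770 + 0.0161] / 0.1328 = 0.7012 ⇒ 0.70
N(d₁) = N(0.70) = 0.7580
Δ_call = N(d₁) = 0.7580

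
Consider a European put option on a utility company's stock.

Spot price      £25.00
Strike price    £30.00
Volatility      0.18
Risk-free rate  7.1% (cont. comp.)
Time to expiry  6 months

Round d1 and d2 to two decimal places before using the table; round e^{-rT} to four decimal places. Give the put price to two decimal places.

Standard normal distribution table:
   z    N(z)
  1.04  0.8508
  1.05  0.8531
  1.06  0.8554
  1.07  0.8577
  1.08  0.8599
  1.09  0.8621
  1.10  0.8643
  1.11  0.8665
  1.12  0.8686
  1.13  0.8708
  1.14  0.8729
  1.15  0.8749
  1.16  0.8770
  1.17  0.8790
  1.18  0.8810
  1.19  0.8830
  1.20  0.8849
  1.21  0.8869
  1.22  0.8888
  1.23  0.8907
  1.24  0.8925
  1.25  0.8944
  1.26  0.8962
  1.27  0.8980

σ√T = 0.18 × 0.7071 = 0.1273
d₁ = [ln(25/30) + (0.071 + 0.18²/2)·0.5] / 0.1273 = [-0.1823 + 0.0436] / 0.1273 = -1.0899 → -1.09
d₂ = d₁ − σ√T = -1.0899 − 0.1273 = -1.2172 → -1.22
exp(−rT) = exp(−0.071·0.5) = 0.9651
P = 30·0.9651·N(1.22) − 25·N(1.09) = 30·0.9651·0.8888 − 25·0.8621 = 25.7334 − 21.5525 = 4.1809

£4.18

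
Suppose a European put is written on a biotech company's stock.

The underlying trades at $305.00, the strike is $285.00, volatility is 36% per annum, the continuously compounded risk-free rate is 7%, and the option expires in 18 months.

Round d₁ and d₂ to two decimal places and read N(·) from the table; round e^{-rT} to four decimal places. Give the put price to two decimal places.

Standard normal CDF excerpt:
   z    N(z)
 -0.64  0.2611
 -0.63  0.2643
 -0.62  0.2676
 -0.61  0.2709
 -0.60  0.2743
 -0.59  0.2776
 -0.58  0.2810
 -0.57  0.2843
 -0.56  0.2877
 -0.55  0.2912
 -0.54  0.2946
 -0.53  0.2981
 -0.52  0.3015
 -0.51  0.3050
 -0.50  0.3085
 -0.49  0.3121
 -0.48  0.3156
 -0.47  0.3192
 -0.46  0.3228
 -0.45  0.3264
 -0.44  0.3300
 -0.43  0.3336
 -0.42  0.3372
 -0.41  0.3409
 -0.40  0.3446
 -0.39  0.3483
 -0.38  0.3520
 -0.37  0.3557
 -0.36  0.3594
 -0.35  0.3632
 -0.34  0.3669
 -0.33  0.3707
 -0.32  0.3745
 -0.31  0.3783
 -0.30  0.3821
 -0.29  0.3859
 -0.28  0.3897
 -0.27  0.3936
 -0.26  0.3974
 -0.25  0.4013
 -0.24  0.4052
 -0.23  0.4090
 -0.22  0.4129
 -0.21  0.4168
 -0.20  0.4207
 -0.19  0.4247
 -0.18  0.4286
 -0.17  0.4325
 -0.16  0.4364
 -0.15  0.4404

σ√T = 0.36·√1.5 = 0.4409
d₁ = [ln(305/285) + (0.07 + 0.36²/2)·1.5] / 0.4409 = [0.0678 + 0.2022] / 0.4409 = 0.6124 ⇒ 0.61
d₂ = d₁ − σ√T = 0.6124 − 0.4409 = 0.1715 ⇒ 0.17
e^(−rT) = e^(−0.07·1.5) = 0.9003
N(−d₂) = N(-0.17) = 0.4325;  N(−d₁) = N(-0.61) = 0.2709
P = 285·0.9003·0.4325 − 305·0.2709 = 110.9732 − 82.6245 = 28.3487

$28.35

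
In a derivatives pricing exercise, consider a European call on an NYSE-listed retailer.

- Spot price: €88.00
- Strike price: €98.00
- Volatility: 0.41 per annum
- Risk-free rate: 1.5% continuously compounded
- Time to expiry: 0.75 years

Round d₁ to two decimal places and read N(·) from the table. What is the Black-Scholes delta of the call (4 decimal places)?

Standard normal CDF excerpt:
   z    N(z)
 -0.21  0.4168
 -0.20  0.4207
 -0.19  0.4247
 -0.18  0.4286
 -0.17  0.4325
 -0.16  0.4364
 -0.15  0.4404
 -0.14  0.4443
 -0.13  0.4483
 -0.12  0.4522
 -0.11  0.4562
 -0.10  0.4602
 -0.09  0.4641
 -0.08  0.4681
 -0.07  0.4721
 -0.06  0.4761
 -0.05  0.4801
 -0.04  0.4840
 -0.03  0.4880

0.4641

σ√T = 0.41·√0.75 = 0.3551
d₁ = [ln(88/98) + (0.015 + 0.41²/2)·0.75] / 0.3551 = [-0.1076 + 0.0743] / 0.3551 = -0.0939 ≈ -0.09
N(d₁) = N(-0.09) = 0.4641
Δ_call = N(d₁) = 0.4641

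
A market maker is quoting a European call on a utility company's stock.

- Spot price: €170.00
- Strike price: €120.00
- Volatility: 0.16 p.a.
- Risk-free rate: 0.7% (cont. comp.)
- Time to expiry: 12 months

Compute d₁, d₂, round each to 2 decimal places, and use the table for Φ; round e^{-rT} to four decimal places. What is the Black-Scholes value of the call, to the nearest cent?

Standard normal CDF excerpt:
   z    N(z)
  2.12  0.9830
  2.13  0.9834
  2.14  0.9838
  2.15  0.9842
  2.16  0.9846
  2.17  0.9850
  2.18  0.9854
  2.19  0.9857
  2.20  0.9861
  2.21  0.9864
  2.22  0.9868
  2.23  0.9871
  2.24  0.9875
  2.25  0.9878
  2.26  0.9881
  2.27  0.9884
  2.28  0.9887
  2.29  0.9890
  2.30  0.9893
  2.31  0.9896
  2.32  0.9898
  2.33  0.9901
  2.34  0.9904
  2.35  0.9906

€50.95

σ√T = 0.16 × 1.0000 = 0.1600
d₁ = [ln(170/120) + (0.007 + 0.16²/2)·1] / 0.1600 = [0.3483 + 0.0198] / 0.1600 = 2.3007 ⇒ 2.30
d₂ = d₁ − σ√T = 2.3007 − 0.1600 = 2.1407 ⇒ 2.14
e^(−rT) = e^(−0.007·1) = 0.9930
N(d₁) = N(2.30) = 0.9893;  N(d₂) = N(2.14) = 0.9838
C = 170·0.9893 − 120·0.9930·0.9838 = 168.1810 − 117.2296 = 50.9514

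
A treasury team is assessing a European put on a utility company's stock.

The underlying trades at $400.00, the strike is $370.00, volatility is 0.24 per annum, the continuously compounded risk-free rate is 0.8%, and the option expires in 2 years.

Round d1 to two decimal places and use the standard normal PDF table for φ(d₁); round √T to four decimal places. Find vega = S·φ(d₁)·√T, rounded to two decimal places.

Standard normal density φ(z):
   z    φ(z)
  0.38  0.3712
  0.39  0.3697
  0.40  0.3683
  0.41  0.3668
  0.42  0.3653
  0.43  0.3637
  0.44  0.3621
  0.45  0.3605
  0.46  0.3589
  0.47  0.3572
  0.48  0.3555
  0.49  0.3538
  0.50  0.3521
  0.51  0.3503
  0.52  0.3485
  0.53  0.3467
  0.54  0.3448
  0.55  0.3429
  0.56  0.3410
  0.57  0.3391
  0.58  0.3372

203.93

σ√T = 0.24 × 1.4142 = 0.3394
d₁ = [ln(400/370) + (0.008 + ½·0.24²)·2] / (σ√T) = (0.0780 + 0.0736) / 0.3394 = 0.4465 → 0.45
√T = √2 = 1.4142
φ(d₁) = φ(0.45) = 0.3605
vega = S·φ(d₁)·√T = 400·0.3605·1.4142 = 203.9276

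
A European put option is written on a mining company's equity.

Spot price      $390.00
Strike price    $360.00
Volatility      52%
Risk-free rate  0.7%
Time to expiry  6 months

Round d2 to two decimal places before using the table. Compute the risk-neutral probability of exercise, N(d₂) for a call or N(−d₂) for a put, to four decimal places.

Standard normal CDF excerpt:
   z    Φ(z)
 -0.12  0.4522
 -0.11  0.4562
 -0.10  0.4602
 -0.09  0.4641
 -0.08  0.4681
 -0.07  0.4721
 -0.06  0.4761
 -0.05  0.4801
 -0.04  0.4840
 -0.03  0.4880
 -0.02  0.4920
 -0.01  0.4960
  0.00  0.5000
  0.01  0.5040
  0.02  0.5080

0.4840

T = 0.5;  σ√T = 0.3677
d₁ = [ln(390/360) + (0.007 + 0.52²/2)·0.5] / 0.3677 = [0.0800 + 0.0711] / 0.3677 = 0.4111 which rounds to 0.41
d₂ = d₁ − σ√T = 0.4111 − 0.3677 = 0.0434 which rounds to 0.04
Risk-neutral Pr[S_T < K] = N(−d₂) = N(-0.04) = 0.4840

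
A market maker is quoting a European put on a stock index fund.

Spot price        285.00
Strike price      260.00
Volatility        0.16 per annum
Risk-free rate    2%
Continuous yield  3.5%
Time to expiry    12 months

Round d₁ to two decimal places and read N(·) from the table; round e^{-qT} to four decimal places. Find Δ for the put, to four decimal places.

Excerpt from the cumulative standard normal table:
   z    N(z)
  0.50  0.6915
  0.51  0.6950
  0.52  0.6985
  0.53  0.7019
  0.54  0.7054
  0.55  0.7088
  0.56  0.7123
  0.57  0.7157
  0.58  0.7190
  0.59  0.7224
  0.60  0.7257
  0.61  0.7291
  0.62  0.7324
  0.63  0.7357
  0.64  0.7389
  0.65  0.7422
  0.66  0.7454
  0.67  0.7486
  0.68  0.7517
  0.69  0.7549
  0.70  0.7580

σ√T = 0.16·√1 = 0.1600
ln(S/K) + (r − q + σ²/2)T = ln(285/260) + (0.02 − 0.035 + 0.16²/2)·1 = 0.0918 − 0.0022 = 0.0896
d₁ = 0.0896 / 0.1600 = 0.5600 → 0.56
N(d₁) = N(0.56) = 0.7123
Δ_put = exp(−qT)·(N(d₁) − 1) = 0.9656·(0.7123 − 1) = -0.2778

-0.2778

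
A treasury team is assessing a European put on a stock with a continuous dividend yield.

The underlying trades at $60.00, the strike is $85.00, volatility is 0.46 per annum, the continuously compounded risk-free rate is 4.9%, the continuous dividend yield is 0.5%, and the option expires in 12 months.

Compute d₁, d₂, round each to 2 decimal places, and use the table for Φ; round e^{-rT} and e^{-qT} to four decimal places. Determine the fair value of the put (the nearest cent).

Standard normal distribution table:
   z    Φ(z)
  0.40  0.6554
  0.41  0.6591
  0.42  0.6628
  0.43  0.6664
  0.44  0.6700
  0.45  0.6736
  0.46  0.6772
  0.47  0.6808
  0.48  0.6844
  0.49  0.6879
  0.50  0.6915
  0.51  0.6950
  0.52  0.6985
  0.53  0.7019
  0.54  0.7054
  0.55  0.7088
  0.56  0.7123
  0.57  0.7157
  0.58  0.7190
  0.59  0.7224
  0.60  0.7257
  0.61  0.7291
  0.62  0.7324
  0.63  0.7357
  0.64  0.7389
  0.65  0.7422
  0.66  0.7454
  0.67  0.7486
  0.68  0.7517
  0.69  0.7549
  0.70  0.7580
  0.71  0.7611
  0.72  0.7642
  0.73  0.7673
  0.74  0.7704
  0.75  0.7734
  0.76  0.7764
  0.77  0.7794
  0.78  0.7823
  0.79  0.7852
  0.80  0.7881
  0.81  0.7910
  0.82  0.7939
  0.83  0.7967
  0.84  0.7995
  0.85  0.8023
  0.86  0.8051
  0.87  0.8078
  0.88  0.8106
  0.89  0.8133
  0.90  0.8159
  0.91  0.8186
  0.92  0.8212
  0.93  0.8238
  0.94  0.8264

σ√T = 0.46·√1 = 0.4600
ln(S/K) + (r − q + σ²/2)T = ln(60/85) + (0.049 − 0.005 + 0.46²/2)·1 = -0.3483 + 0.1498 = -0.1985
d₁ = -0.1985 / 0.4600 = -0.4315 ≈ -0.43
d₂ = d₁ − σ√T = -0.4315 − 0.4600 = -0.8915 ≈ -0.89
exp(−qT) = exp(−0.005·1) = 0.9950;  exp(−rT) = exp(−0.049·1) = 0.9522
P = 85·0.9522·N(0.89) − 60·0.9950·N(0.43) = 85·0.9522·0.8133 − 60·0.9950·0.6664 = 65.8261 − 39.7841 = 26.0420

$26.04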